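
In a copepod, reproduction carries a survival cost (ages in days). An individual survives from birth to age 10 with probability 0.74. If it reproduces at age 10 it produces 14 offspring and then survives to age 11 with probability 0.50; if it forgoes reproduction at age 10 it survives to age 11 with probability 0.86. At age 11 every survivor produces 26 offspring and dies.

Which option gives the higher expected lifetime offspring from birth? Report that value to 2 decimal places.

breed at age 10: R₀ = 0.74 × (14 + 0.50 × 26) = 0.74 × 27.0000 = 19.9800
delay to age 11: R₀ = 0.74 × (0.86 × 26) = 0.74 × 22.3600 = 16.5464
Higher: breed at age 10 (19.9800).

19.98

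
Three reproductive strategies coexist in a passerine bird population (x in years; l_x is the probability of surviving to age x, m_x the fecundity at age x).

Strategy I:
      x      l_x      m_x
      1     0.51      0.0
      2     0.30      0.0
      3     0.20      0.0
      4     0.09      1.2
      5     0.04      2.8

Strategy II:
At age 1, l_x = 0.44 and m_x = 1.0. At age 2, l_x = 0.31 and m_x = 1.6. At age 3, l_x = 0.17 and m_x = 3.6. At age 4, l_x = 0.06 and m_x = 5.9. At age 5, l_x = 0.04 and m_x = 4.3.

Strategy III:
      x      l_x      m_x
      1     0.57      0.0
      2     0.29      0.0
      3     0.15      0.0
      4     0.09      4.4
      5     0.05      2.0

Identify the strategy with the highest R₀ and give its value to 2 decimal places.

2.07

Strategy I: R₀ = 0.51×0.0 + 0.30×0.0 + 0.20×0.0 + 0.09×1.2 + 0.04×2.8 = 0.2200
Strategy II: R₀ = 0.44×1.0 + 0.31×1.6 + 0.17×3.6 + 0.06×5.9 + 0.04×4.3 = 2.0740
Strategy III: R₀ = 0.57×0.0 + 0.29×0.0 + 0.15×0.0 + 0.09×4.4 + 0.05×2.0 = 0.4960
Highest R₀: strategy II with 2.0740.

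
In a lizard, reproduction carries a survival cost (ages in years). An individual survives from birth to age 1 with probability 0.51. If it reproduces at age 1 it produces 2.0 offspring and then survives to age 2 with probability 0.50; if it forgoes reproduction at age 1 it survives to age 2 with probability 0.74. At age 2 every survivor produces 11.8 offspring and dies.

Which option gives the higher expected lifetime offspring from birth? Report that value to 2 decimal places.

4.45

breed at age 1: R₀ = 0.51 × (2.0 + 0.50 × 11.8) = 0.51 × 7.9000 = 4.0290
delay to age 2: R₀ = 0.51 × (0.74 × 11.8) = 0.51 × 8.7320 = 4.4533
Higher: delay to age 2 (4.4533).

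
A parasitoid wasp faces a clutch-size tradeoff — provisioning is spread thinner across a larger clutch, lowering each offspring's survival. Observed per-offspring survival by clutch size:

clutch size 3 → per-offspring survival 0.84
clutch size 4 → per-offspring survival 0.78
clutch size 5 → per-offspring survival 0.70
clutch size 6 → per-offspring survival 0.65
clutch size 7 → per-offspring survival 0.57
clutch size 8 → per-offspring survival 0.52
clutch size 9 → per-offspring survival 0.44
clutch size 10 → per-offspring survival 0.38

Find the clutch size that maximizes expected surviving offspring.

Expected surviving offspring = c × s(c):
  c=3: 3 × 0.84 = 2.520
  c=4: 4 × 0.78 = 3.120
  c=5: 5 × 0.70 = 3.500
  c=6: 6 × 0.65 = 3.900
  c=7: 7 × 0.57 = 3.990
  c=8: 8 × 0.52 = 4.160
  c=9: 9 × 0.44 = 3.960
  c=10: 10 × 0.38 = 3.800
Maximum at c = 8 (4.160 surviving offspring).

8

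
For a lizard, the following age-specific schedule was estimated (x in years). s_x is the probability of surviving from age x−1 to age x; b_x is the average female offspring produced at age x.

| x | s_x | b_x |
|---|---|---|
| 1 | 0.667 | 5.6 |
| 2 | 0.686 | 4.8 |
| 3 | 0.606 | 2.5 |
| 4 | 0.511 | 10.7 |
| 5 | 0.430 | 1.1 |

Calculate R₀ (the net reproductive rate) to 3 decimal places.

8.208

Survivorship from birth: l_x = s_1·s_2·…·s_x.
  l_1 = 0.66700
  l_2 = 0.45756
  l_3 = 0.27728
  l_4 = 0.14169
  l_5 = 0.06093
R₀ = Σ l_x b_x:
  age 1: 0.66700 × 5.6 = 3.7352
  age 2: 0.45756 × 4.8 = 2.1963
  age 3: 0.27728 × 2.5 = 0.6932
  age 4: 0.14169 × 10.7 = 1.5161
  age 5: 0.06093 × 1.1 = 0.0670
R₀ = 3.7352 + 2.1963 + 0.6932 + 1.5161 + 0.0670 = 8.2078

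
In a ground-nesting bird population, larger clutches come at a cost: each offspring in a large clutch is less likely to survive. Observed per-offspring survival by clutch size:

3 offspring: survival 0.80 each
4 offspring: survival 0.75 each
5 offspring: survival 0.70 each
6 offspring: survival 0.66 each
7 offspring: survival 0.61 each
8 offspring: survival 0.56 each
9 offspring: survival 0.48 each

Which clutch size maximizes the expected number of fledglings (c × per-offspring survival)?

8

Expected fledglings = c × s(c):
  c=3: 3 × 0.80 = 2.400
  c=4: 4 × 0.75 = 3.000
  c=5: 5 × 0.70 = 3.500
  c=6: 6 × 0.66 = 3.960
  c=7: 7 × 0.61 = 4.270
  c=8: 8 × 0.56 = 4.480
  c=9: 9 × 0.48 = 4.320
Maximum at c = 8 (4.480 fledglings).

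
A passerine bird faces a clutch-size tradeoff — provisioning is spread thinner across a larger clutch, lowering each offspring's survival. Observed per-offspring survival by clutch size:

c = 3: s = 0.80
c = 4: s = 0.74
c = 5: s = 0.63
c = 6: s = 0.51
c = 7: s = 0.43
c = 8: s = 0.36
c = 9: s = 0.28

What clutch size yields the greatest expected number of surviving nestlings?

5

Expected surviving nestlings = c × s(c):
  c=3: 3 × 0.80 = 2.400
  c=4: 4 × 0.74 = 2.960
  c=5: 5 × 0.63 = 3.150
  c=6: 6 × 0.51 = 3.060
  c=7: 7 × 0.43 = 3.010
  c=8: 8 × 0.36 = 2.880
  c=9: 9 × 0.28 = 2.520
Maximum at c = 5 (3.150 surviving nestlings).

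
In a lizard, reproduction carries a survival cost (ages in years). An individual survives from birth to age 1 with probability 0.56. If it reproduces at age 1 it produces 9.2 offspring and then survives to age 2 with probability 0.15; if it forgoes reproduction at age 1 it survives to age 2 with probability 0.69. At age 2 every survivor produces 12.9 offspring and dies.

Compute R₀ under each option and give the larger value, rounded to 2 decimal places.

6.24

breed at age 1: R₀ = 0.56 × (9.2 + 0.15 × 12.9) = 0.56 × 11.1350 = 6.2356
delay to age 2: R₀ = 0.56 × (0.69 × 12.9) = 0.56 × 8.9010 = 4.9846
Higher: breed at age 1 (6.2356).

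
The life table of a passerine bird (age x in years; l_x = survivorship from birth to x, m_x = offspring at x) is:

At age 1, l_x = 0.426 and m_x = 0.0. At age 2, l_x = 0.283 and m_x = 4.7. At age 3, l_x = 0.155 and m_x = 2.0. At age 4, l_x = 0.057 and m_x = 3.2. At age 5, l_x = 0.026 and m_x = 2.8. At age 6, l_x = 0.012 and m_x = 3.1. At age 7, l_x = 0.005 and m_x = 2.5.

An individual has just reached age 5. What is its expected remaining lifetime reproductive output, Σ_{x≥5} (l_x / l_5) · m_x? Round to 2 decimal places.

l_5 = 0.026. Conditional survival from age 5 to x is l_x / l_5.
  x=5: (0.026/0.026) × 2.8 = 2.8000
  x=6: (0.012/0.026) × 3.1 = 1.4308
  x=7: (0.005/0.026) × 2.5 = 0.4808
Sum = 2.8000 + 1.4308 + 0.4808 = 4.7115

4.71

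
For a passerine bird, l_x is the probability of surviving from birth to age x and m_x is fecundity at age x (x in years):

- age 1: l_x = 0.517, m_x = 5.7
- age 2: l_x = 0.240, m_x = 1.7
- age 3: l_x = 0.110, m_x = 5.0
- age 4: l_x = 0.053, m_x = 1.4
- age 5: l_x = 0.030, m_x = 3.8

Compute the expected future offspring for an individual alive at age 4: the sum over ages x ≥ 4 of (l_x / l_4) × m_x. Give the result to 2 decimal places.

3.55

l_4 = 0.053. Conditional survival from age 4 to x is l_x / l_4.
  x=4: (0.053/0.053) × 1.4 = 1.4000
  x=5: (0.030/0.053) × 3.8 = 2.1509
Sum = 1.4000 + 2.1509 = 3.5509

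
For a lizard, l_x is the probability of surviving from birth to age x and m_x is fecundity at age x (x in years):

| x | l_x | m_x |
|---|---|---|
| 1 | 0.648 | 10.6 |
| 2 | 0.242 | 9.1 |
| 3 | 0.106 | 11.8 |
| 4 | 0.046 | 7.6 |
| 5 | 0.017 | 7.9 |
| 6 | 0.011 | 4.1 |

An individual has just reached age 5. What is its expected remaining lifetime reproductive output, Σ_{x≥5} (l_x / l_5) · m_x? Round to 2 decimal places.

10.55

l_5 = 0.017. Conditional survival from age 5 to x is l_x / l_5.
  x=5: (0.017/0.017) × 7.9 = 7.9000
  x=6: (0.011/0.017) × 4.1 = 2.6529
Sum = 7.9000 + 2.6529 = 10.5529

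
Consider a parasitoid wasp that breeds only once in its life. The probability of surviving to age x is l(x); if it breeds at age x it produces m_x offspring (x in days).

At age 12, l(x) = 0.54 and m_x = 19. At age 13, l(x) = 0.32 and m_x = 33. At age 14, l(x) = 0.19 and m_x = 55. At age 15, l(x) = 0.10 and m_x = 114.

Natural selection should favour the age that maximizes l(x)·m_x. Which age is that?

Expected offspring if breeding at age x = l(x) × m_x:
  age 12: 0.54 × 19 = 10.260
  age 13: 0.32 × 33 = 10.560
  age 14: 0.19 × 55 = 10.450
  age 15: 0.10 × 114 = 11.400
Maximum at age 15 (11.400).

15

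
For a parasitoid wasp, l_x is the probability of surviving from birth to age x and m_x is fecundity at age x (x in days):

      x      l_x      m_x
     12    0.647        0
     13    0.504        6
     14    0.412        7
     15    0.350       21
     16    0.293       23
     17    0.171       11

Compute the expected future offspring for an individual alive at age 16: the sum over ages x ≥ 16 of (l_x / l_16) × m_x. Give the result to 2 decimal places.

l_16 = 0.293. Conditional survival from age 16 to x is l_x / l_16.
  x=16: (0.293/0.293) × 23 = 23.0000
  x=17: (0.171/0.293) × 11 = 6.4198
Sum = 23.0000 + 6.4198 = 29.4198

29.42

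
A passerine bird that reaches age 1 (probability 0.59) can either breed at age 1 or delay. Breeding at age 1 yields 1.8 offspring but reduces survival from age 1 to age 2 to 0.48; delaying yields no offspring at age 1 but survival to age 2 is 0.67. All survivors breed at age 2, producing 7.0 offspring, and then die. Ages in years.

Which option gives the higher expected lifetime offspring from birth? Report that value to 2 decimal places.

breed at age 1: R₀ = 0.59 × (1.8 + 0.48 × 7.0) = 0.59 × 5.1600 = 3.0444
delay to age 2: R₀ = 0.59 × (0.67 × 7.0) = 0.59 × 4.6900 = 2.7671
Higher: breed at age 1 (3.0444).

3.04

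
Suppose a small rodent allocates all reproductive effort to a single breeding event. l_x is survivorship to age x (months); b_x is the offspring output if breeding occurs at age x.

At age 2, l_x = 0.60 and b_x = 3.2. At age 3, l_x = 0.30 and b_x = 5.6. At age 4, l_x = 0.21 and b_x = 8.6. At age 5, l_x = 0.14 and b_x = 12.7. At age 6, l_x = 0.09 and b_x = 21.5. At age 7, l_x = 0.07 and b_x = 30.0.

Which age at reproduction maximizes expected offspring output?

7

Expected offspring if breeding at age x = l_x × b_x:
  age 2: 0.60 × 3.2 = 1.920
  age 3: 0.30 × 5.6 = 1.680
  age 4: 0.21 × 8.6 = 1.806
  age 5: 0.14 × 12.7 = 1.778
  age 6: 0.09 × 21.5 = 1.935
  age 7: 0.07 × 30.0 = 2.100
Maximum at age 7 (2.100).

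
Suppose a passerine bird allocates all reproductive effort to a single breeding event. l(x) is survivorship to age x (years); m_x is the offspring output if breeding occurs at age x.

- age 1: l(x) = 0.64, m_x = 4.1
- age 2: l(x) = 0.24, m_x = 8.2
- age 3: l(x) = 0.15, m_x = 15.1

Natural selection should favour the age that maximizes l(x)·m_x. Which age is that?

Expected offspring if breeding at age x = l(x) × m_x:
  age 1: 0.64 × 4.1 = 2.624
  age 2: 0.24 × 8.2 = 1.968
  age 3: 0.15 × 15.1 = 2.265
Maximum at age 1 (2.624).

1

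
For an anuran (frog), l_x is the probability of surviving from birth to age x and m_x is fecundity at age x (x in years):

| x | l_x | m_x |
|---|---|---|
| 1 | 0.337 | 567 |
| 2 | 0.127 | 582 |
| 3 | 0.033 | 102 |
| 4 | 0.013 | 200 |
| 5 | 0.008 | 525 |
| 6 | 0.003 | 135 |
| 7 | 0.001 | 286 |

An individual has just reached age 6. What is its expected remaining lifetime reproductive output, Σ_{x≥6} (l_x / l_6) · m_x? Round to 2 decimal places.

l_6 = 0.003. Conditional survival from age 6 to x is l_x / l_6.
  x=6: (0.003/0.003) × 135 = 135.0000
  x=7: (0.001/0.003) × 286 = 95.3333
Sum = 135.0000 + 95.3333 = 230.3333

230.33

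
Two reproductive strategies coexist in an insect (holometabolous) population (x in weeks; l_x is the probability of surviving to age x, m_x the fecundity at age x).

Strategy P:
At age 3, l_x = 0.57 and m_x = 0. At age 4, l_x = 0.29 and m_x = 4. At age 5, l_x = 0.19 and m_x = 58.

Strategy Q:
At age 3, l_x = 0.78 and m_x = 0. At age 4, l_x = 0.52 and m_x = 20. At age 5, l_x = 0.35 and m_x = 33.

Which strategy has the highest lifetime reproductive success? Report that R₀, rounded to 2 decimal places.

Strategy P: R₀ = 0.57×0 + 0.29×4 + 0.19×58 = 12.1800
Strategy Q: R₀ = 0.78×0 + 0.52×20 + 0.35×33 = 21.9500
Highest R₀: strategy Q with 21.9500.

21.95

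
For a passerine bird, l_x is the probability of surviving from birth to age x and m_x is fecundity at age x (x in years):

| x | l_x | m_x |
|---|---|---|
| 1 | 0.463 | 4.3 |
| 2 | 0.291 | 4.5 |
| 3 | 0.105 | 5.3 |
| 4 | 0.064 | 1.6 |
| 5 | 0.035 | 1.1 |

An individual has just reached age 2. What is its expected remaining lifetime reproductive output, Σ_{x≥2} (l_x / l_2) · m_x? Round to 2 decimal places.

6.90

l_2 = 0.291. Conditional survival from age 2 to x is l_x / l_2.
  x=2: (0.291/0.291) × 4.5 = 4.5000
  x=3: (0.105/0.291) × 5.3 = 1.9124
  x=4: (0.064/0.291) × 1.6 = 0.3519
  x=5: (0.035/0.291) × 1.1 = 0.1323
Sum = 4.5000 + 1.9124 + 0.3519 + 0.1323 = 6.8966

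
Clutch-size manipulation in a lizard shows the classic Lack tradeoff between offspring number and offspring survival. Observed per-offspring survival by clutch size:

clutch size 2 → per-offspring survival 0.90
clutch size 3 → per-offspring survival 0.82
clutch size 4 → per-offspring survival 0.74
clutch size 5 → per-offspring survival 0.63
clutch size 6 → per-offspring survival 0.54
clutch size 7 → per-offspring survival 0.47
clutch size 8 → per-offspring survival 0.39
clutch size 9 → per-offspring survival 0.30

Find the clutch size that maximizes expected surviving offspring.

7

Expected surviving offspring = c × s(c):
  c=2: 2 × 0.90 = 1.800
  c=3: 3 × 0.82 = 2.460
  c=4: 4 × 0.74 = 2.960
  c=5: 5 × 0.63 = 3.150
  c=6: 6 × 0.54 = 3.240
  c=7: 7 × 0.47 = 3.290
  c=8: 8 × 0.39 = 3.120
  c=9: 9 × 0.30 = 2.700
Maximum at c = 7 (3.290 surviving offspring).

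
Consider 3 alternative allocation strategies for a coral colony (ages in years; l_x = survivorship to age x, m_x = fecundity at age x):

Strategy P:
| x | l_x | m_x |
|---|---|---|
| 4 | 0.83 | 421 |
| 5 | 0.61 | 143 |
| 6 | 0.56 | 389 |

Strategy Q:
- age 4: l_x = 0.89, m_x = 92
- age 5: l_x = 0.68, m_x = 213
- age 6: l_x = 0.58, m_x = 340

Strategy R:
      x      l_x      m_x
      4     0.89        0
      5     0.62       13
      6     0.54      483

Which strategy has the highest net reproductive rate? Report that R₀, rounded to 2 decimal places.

Strategy P: R₀ = 0.83×421 + 0.61×143 + 0.56×389 = 654.5000
Strategy Q: R₀ = 0.89×92 + 0.68×213 + 0.58×340 = 423.9200
Strategy R: R₀ = 0.89×0 + 0.62×13 + 0.54×483 = 268.8800
Highest R₀: strategy P with 654.5000.

654.50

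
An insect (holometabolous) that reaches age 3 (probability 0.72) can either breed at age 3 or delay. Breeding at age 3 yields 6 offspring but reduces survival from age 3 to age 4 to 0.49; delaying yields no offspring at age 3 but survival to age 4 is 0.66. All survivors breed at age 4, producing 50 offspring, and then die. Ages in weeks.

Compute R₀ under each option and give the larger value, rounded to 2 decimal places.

23.76

breed at age 3: R₀ = 0.72 × (6 + 0.49 × 50) = 0.72 × 30.5000 = 21.9600
delay to age 4: R₀ = 0.72 × (0.66 × 50) = 0.72 × 33.0000 = 23.7600
Higher: delay to age 4 (23.7600).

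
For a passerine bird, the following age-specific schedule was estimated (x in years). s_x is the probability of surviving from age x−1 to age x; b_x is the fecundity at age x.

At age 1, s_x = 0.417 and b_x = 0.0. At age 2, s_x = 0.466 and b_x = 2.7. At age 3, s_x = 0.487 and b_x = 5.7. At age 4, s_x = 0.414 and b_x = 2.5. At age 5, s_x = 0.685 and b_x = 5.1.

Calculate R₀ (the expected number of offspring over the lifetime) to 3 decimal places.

1.299

Survivorship from birth: l_x = s_1·s_2·…·s_x.
  l_1 = 0.41700
  l_2 = 0.19432
  l_3 = 0.09463
  l_4 = 0.03918
  l_5 = 0.02684
R₀ = Σ l_x b_x:
  age 1: 0.41700 × 0.0 = 0.0000
  age 2: 0.19432 × 2.7 = 0.5247
  age 3: 0.09463 × 5.7 = 0.5394
  age 4: 0.03918 × 2.5 = 0.0979
  age 5: 0.02684 × 5.1 = 0.1369
R₀ = 0.0000 + 0.5247 + 0.5394 + 0.0979 + 0.1369 = 1.2989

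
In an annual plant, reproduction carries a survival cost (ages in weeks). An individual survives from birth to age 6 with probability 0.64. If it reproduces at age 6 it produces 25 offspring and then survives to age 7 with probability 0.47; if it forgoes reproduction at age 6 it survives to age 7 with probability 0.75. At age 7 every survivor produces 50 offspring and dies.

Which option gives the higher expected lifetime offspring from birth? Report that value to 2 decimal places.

breed at age 6: R₀ = 0.64 × (25 + 0.47 × 50) = 0.64 × 48.5000 = 31.0400
delay to age 7: R₀ = 0.64 × (0.75 × 50) = 0.64 × 37.5000 = 24.0000
Higher: breed at age 6 (31.0400).

31.04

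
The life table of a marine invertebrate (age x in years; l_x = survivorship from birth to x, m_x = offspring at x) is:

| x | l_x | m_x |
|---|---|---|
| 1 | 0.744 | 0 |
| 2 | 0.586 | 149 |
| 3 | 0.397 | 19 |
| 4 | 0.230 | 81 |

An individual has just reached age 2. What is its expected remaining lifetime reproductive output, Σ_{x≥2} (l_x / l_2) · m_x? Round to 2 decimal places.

193.66

l_2 = 0.586. Conditional survival from age 2 to x is l_x / l_2.
  x=2: (0.586/0.586) × 149 = 149.0000
  x=3: (0.397/0.586) × 19 = 12.8720
  x=4: (0.230/0.586) × 81 = 31.7918
Sum = 149.0000 + 12.8720 + 31.7918 = 193.6638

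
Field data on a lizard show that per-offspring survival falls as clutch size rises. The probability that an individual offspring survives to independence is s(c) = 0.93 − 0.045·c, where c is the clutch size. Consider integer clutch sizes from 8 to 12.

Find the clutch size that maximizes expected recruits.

Expected recruits = c × s(c):
  c=8: 8 × 0.570 = 4.560
  c=9: 9 × 0.525 = 4.725
  c=10: 10 × 0.480 = 4.800
  c=11: 11 × 0.435 = 4.785
  c=12: 12 × 0.390 = 4.680
Maximum at c = 10 (4.800 recruits).

10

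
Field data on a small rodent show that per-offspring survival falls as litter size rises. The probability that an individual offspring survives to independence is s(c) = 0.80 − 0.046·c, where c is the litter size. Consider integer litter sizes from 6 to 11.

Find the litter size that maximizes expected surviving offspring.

9

Expected surviving offspring = c × s(c):
  c=6: 6 × 0.524 = 3.144
  c=7: 7 × 0.478 = 3.346
  c=8: 8 × 0.432 = 3.456
  c=9: 9 × 0.386 = 3.474
  c=10: 10 × 0.340 = 3.400
  c=11: 11 × 0.294 = 3.234
Maximum at c = 9 (3.474 surviving offspring).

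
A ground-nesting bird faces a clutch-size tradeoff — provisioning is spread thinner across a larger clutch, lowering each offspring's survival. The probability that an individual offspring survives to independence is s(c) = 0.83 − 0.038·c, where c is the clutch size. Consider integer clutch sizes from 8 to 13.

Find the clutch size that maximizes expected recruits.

Expected recruits = c × s(c):
  c=8: 8 × 0.526 = 4.208
  c=9: 9 × 0.488 = 4.392
  c=10: 10 × 0.450 = 4.500
  c=11: 11 × 0.412 = 4.532
  c=12: 12 × 0.374 = 4.488
  c=13: 13 × 0.336 = 4.368
Maximum at c = 11 (4.532 recruits).

11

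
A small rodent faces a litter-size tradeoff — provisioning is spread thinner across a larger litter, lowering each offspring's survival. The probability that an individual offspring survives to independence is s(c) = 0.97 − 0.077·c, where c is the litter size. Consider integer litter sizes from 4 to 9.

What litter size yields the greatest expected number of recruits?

Expected recruits = c × s(c):
  c=4: 4 × 0.662 = 2.648
  c=5: 5 × 0.585 = 2.925
  c=6: 6 × 0.508 = 3.048
  c=7: 7 × 0.431 = 3.017
  c=8: 8 × 0.354 = 2.832
  c=9: 9 × 0.277 = 2.493
Maximum at c = 6 (3.048 recruits).

6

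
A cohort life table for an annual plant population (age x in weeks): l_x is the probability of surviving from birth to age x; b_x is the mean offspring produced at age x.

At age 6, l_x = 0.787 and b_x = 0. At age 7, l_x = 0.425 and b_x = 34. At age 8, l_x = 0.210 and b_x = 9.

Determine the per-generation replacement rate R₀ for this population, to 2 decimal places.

16.34

R₀ = Σ l_x b_x:
  age 6: 0.787 × 0 = 0.0000
  age 7: 0.425 × 34 = 14.4500
  age 8: 0.210 × 9 = 1.8900
R₀ = 0.0000 + 14.4500 + 1.8900 = 16.3400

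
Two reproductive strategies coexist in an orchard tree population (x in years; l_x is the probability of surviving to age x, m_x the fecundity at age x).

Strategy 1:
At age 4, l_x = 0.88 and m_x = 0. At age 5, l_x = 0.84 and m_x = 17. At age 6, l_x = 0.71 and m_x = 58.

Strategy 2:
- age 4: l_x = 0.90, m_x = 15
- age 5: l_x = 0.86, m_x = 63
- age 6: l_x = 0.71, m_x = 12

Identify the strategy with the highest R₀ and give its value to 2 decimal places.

Strategy 1: R₀ = 0.88×0 + 0.84×17 + 0.71×58 = 55.4600
Strategy 2: R₀ = 0.90×15 + 0.86×63 + 0.71×12 = 76.2000
Highest R₀: strategy 2 with 76.2000.

76.20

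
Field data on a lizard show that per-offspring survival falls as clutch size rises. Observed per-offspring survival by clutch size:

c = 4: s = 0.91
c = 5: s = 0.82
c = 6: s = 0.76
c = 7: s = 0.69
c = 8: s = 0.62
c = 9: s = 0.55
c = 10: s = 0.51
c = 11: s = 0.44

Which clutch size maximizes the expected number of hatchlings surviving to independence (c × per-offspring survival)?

10

Expected hatchlings surviving to independence = c × s(c):
  c=4: 4 × 0.91 = 3.640
  c=5: 5 × 0.82 = 4.100
  c=6: 6 × 0.76 = 4.560
  c=7: 7 × 0.69 = 4.830
  c=8: 8 × 0.62 = 4.960
  c=9: 9 × 0.55 = 4.950
  c=10: 10 × 0.51 = 5.100
  c=11: 11 × 0.44 = 4.840
Maximum at c = 10 (5.100 hatchlings surviving to independence).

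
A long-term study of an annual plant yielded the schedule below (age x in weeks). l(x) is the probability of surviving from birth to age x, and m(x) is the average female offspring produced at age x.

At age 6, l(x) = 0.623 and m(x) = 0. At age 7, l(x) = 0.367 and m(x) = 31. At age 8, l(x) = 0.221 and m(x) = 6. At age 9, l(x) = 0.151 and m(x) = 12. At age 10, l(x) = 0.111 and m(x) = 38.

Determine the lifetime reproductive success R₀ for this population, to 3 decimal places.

R₀ = Σ l(x) m(x):
  age 6: 0.623 × 0 = 0.0000
  age 7: 0.367 × 31 = 11.3770
  age 8: 0.221 × 6 = 1.3260
  age 9: 0.151 × 12 = 1.8120
  age 10: 0.111 × 38 = 4.2180
R₀ = 0.0000 + 11.3770 + 1.3260 + 1.8120 + 4.2180 = 18.7330

18.733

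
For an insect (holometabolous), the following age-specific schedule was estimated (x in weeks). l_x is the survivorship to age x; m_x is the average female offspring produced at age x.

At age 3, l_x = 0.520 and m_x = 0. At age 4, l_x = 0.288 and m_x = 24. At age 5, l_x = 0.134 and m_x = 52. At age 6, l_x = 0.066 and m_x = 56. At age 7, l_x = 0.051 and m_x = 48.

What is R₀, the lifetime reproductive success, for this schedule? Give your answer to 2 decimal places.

20.02

R₀ = Σ l_x m_x:
  age 3: 0.520 × 0 = 0.0000
  age 4: 0.288 × 24 = 6.9120
  age 5: 0.134 × 52 = 6.9680
  age 6: 0.066 × 56 = 3.6960
  age 7: 0.051 × 48 = 2.4480
R₀ = 0.0000 + 6.9120 + 6.9680 + 3.6960 + 2.4480 = 20.0240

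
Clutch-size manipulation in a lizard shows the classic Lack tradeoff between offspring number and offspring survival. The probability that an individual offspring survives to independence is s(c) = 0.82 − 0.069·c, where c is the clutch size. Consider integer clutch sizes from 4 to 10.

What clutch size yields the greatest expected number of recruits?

6

Expected recruits = c × s(c):
  c=4: 4 × 0.544 = 2.176
  c=5: 5 × 0.475 = 2.375
  c=6: 6 × 0.406 = 2.436
  c=7: 7 × 0.337 = 2.359
  c=8: 8 × 0.268 = 2.144
  c=9: 9 × 0.199 = 1.791
  c=10: 10 × 0.130 = 1.300
Maximum at c = 6 (2.436 recruits).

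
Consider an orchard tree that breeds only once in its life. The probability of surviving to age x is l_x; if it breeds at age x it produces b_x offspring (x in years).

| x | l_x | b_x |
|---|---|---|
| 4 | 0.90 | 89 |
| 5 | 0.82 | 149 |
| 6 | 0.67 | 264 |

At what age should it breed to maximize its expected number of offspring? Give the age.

6

Expected offspring if breeding at age x = l_x × b_x:
  age 4: 0.90 × 89 = 80.100
  age 5: 0.82 × 149 = 122.180
  age 6: 0.67 × 264 = 176.880
Maximum at age 6 (176.880).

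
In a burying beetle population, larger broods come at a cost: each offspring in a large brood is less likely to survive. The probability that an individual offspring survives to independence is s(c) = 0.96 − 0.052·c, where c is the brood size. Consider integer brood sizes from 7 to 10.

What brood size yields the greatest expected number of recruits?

9

Expected recruits = c × s(c):
  c=7: 7 × 0.596 = 4.172
  c=8: 8 × 0.544 = 4.352
  c=9: 9 × 0.492 = 4.428
  c=10: 10 × 0.440 = 4.400
Maximum at c = 9 (4.428 recruits).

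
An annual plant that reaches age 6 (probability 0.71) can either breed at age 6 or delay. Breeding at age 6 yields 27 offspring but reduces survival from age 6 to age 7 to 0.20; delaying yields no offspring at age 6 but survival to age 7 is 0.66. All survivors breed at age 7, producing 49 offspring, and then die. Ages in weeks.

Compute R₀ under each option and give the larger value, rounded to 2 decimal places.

breed at age 6: R₀ = 0.71 × (27 + 0.20 × 49) = 0.71 × 36.8000 = 26.1280
delay to age 7: R₀ = 0.71 × (0.66 × 49) = 0.71 × 32.3400 = 22.9614
Higher: breed at age 6 (26.1280).

26.13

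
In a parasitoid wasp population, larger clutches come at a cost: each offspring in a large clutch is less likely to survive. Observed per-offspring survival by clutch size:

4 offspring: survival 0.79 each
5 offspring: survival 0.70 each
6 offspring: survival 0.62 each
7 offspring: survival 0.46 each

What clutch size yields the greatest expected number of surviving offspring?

6

Expected surviving offspring = c × s(c):
  c=4: 4 × 0.79 = 3.160
  c=5: 5 × 0.70 = 3.500
  c=6: 6 × 0.62 = 3.720
  c=7: 7 × 0.46 = 3.220
Maximum at c = 6 (3.720 surviving offspring).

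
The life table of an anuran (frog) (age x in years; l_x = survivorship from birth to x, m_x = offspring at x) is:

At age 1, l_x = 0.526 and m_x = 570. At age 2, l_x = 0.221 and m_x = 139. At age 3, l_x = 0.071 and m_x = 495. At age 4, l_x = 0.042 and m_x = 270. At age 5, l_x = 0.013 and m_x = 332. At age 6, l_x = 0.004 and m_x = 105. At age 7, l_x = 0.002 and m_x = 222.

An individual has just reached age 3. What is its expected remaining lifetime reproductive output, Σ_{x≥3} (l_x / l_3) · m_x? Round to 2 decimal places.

727.68

l_3 = 0.071. Conditional survival from age 3 to x is l_x / l_3.
  x=3: (0.071/0.071) × 495 = 495.0000
  x=4: (0.042/0.071) × 270 = 159.7183
  x=5: (0.013/0.071) × 332 = 60.7887
  x=6: (0.004/0.071) × 105 = 5.9155
  x=7: (0.002/0.071) × 222 = 6.2535
Sum = 495.0000 + 159.7183 + 60.7887 + 5.9155 + 6.2535 = 727.6761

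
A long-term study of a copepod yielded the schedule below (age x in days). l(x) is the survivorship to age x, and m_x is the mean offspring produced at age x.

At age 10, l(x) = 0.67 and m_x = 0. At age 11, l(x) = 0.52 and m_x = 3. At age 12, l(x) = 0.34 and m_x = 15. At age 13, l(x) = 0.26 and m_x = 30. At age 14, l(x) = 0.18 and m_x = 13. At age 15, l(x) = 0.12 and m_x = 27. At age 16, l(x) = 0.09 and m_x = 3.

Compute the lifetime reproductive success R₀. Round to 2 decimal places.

R₀ = Σ l(x) m_x:
  age 10: 0.67 × 0 = 0.0000
  age 11: 0.52 × 3 = 1.5600
  age 12: 0.34 × 15 = 5.1000
  age 13: 0.26 × 30 = 7.8000
  age 14: 0.18 × 13 = 2.3400
  age 15: 0.12 × 27 = 3.2400
  age 16: 0.09 × 3 = 0.2700
R₀ = 0.0000 + 1.5600 + 5.1000 + 7.8000 + 2.3400 + 3.2400 + 0.2700 = 20.3100

20.31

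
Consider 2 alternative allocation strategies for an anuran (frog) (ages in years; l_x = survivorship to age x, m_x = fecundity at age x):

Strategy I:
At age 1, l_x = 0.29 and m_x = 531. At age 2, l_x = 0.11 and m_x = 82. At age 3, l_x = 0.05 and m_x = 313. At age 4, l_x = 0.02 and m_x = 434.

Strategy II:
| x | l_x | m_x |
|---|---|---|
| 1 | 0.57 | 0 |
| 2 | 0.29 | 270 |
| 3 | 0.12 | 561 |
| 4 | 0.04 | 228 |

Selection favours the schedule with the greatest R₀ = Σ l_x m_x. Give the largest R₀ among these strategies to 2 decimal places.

187.34

Strategy I: R₀ = 0.29×531 + 0.11×82 + 0.05×313 + 0.02×434 = 187.3400
Strategy II: R₀ = 0.57×0 + 0.29×270 + 0.12×561 + 0.04×228 = 154.7400
Highest R₀: strategy I with 187.3400.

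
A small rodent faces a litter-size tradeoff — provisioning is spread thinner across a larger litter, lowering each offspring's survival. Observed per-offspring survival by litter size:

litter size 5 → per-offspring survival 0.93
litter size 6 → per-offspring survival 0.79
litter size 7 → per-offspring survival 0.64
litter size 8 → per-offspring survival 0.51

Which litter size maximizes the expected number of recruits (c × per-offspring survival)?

6

Expected recruits = c × s(c):
  c=5: 5 × 0.93 = 4.650
  c=6: 6 × 0.79 = 4.740
  c=7: 7 × 0.64 = 4.480
  c=8: 8 × 0.51 = 4.080
Maximum at c = 6 (4.740 recruits).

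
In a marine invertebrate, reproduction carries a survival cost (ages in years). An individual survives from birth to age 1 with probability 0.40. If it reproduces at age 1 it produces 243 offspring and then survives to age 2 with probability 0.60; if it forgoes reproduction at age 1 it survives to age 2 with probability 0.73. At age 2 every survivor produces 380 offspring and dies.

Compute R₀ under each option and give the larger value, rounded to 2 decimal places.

breed at age 1: R₀ = 0.40 × (243 + 0.60 × 380) = 0.40 × 471.0000 = 188.4000
delay to age 2: R₀ = 0.40 × (0.73 × 380) = 0.40 × 277.4000 = 110.9600
Higher: breed at age 1 (188.4000).

188.40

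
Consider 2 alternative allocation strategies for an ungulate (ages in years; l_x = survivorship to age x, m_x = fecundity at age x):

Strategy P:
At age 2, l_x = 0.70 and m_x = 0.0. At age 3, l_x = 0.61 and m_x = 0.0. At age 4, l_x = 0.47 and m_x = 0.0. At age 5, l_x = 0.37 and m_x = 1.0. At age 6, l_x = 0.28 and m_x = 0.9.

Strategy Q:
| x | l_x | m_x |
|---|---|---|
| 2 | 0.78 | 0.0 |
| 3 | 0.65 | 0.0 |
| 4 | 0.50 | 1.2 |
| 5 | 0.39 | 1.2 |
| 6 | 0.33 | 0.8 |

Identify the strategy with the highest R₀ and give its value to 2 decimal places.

1.33

Strategy P: R₀ = 0.70×0.0 + 0.61×0.0 + 0.47×0.0 + 0.37×1.0 + 0.28×0.9 = 0.6220
Strategy Q: R₀ = 0.78×0.0 + 0.65×0.0 + 0.50×1.2 + 0.39×1.2 + 0.33×0.8 = 1.3320
Highest R₀: strategy Q with 1.3320.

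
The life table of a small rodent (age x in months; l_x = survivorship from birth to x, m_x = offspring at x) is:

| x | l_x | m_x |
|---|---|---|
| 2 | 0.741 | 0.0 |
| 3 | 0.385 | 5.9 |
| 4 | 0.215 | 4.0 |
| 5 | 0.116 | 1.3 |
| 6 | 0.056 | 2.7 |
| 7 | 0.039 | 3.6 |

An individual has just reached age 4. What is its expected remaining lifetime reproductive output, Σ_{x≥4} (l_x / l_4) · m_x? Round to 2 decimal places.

l_4 = 0.215. Conditional survival from age 4 to x is l_x / l_4.
  x=4: (0.215/0.215) × 4.0 = 4.0000
  x=5: (0.116/0.215) × 1.3 = 0.7014
  x=6: (0.056/0.215) × 2.7 = 0.7033
  x=7: (0.039/0.215) × 3.6 = 0.6530
Sum = 4.0000 + 0.7014 + 0.7033 + 0.6530 = 6.0577

6.06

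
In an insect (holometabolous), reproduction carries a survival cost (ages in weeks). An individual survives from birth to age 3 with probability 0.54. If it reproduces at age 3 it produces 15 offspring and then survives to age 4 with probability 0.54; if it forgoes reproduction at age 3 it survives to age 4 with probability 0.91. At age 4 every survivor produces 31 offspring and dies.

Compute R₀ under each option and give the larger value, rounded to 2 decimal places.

17.14

breed at age 3: R₀ = 0.54 × (15 + 0.54 × 31) = 0.54 × 31.7400 = 17.1396
delay to age 4: R₀ = 0.54 × (0.91 × 31) = 0.54 × 28.2100 = 15.2334
Higher: breed at age 3 (17.1396).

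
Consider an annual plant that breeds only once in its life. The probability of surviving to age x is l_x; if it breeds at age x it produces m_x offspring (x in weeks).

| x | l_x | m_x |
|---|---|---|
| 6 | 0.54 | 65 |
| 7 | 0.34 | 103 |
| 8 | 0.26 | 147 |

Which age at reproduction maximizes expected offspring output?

Expected offspring if breeding at age x = l_x × m_x:
  age 6: 0.54 × 65 = 35.100
  age 7: 0.34 × 103 = 35.020
  age 8: 0.26 × 147 = 38.220
Maximum at age 8 (38.220).

8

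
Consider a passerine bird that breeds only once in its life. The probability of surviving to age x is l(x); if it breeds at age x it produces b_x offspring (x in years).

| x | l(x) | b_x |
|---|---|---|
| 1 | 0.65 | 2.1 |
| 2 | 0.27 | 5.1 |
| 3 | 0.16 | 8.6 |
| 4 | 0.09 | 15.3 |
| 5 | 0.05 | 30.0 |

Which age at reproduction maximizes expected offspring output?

5

Expected offspring if breeding at age x = l(x) × b_x:
  age 1: 0.65 × 2.1 = 1.365
  age 2: 0.27 × 5.1 = 1.377
  age 3: 0.16 × 8.6 = 1.376
  age 4: 0.09 × 15.3 = 1.377
  age 5: 0.05 × 30.0 = 1.500
Maximum at age 5 (1.500).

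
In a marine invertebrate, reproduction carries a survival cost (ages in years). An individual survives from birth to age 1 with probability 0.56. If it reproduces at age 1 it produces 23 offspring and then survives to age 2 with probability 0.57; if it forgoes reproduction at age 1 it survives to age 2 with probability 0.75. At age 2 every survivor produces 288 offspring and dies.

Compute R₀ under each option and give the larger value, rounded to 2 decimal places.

breed at age 1: R₀ = 0.56 × (23 + 0.57 × 288) = 0.56 × 187.1600 = 104.8096
delay to age 2: R₀ = 0.56 × (0.75 × 288) = 0.56 × 216.0000 = 120.9600
Higher: delay to age 2 (120.9600).

120.96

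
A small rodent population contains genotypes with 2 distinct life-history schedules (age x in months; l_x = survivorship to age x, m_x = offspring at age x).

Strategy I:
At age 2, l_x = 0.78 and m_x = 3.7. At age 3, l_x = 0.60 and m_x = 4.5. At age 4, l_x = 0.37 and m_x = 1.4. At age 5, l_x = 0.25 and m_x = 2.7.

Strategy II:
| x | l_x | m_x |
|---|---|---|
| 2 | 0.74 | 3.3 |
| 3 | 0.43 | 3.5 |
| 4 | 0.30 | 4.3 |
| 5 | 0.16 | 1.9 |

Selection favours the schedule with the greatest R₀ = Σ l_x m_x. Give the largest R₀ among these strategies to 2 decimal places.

6.78

Strategy I: R₀ = 0.78×3.7 + 0.60×4.5 + 0.37×1.4 + 0.25×2.7 = 6.7790
Strategy II: R₀ = 0.74×3.3 + 0.43×3.5 + 0.30×4.3 + 0.16×1.9 = 5.5410
Highest R₀: strategy I with 6.7790.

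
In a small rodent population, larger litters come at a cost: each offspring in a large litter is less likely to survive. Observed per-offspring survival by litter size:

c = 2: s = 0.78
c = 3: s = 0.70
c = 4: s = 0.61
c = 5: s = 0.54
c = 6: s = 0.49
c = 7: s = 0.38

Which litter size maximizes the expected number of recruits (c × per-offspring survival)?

6

Expected recruits = c × s(c):
  c=2: 2 × 0.78 = 1.560
  c=3: 3 × 0.70 = 2.100
  c=4: 4 × 0.61 = 2.440
  c=5: 5 × 0.54 = 2.700
  c=6: 6 × 0.49 = 2.940
  c=7: 7 × 0.38 = 2.660
Maximum at c = 6 (2.940 recruits).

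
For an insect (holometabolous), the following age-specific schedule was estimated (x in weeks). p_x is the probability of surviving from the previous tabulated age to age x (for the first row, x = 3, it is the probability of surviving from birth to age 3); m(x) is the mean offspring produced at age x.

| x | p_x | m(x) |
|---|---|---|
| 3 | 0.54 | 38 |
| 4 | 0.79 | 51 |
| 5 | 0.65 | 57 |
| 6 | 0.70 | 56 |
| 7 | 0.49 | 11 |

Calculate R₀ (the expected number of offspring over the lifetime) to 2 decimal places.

Survivorship from birth: l_x = p_3·p_4·…·p_x.
  l_3 = 0.54000
  l_4 = 0.42660
  l_5 = 0.27729
  l_6 = 0.19410
  l_7 = 0.09511
R₀ = Σ l_x m(x):
  age 3: 0.54000 × 38 = 20.5200
  age 4: 0.42660 × 51 = 21.7566
  age 5: 0.27729 × 57 = 15.8055
  age 6: 0.19410 × 56 = 10.8696
  age 7: 0.09511 × 11 = 1.0462
R₀ = 20.5200 + 21.7566 + 15.8055 + 10.8696 + 1.0462 = 69.9979

70.00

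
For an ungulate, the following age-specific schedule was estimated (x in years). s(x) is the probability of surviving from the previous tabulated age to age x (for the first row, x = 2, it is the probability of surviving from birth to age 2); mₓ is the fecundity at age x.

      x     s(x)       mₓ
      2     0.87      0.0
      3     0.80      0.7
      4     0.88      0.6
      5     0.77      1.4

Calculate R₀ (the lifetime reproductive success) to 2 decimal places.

Survivorship from birth: l_x = s_2·s_3·…·s_x.
  l_2 = 0.87000
  l_3 = 0.69600
  l_4 = 0.61248
  l_5 = 0.47161
R₀ = Σ l_x mₓ:
  age 2: 0.87000 × 0.0 = 0.0000
  age 3: 0.69600 × 0.7 = 0.4872
  age 4: 0.61248 × 0.6 = 0.3675
  age 5: 0.47161 × 1.4 = 0.6603
R₀ = 0.0000 + 0.4872 + 0.3675 + 0.6603 = 1.5149

1.51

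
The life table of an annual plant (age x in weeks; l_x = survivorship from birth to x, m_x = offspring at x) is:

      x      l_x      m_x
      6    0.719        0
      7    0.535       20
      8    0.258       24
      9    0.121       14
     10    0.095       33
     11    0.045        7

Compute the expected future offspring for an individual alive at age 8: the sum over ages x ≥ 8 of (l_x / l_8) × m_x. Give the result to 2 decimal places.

43.94

l_8 = 0.258. Conditional survival from age 8 to x is l_x / l_8.
  x=8: (0.258/0.258) × 24 = 24.0000
  x=9: (0.121/0.258) × 14 = 6.5659
  x=10: (0.095/0.258) × 33 = 12.1512
  x=11: (0.045/0.258) × 7 = 1.2209
Sum = 24.0000 + 6.5659 + 12.1512 + 1.2209 = 43.9380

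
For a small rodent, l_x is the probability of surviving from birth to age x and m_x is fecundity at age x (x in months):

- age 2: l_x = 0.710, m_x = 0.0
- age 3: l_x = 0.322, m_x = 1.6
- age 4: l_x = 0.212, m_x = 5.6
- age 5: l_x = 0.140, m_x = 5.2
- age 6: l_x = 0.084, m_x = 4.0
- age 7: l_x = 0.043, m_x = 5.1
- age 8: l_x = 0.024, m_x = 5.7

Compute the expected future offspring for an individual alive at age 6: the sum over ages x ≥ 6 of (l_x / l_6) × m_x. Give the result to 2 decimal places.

l_6 = 0.084. Conditional survival from age 6 to x is l_x / l_6.
  x=6: (0.084/0.084) × 4.0 = 4.0000
  x=7: (0.043/0.084) × 5.1 = 2.6107
  x=8: (0.024/0.084) × 5.7 = 1.6286
Sum = 4.0000 + 2.6107 + 1.6286 = 8.2393

8.24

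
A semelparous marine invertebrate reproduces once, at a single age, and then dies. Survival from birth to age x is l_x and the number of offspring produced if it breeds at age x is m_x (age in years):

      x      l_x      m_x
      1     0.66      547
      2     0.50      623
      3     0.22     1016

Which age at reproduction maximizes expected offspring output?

Expected offspring if breeding at age x = l_x × m_x:
  age 1: 0.66 × 547 = 361.020
  age 2: 0.50 × 623 = 311.500
  age 3: 0.22 × 1016 = 223.520
Maximum at age 1 (361.020).

1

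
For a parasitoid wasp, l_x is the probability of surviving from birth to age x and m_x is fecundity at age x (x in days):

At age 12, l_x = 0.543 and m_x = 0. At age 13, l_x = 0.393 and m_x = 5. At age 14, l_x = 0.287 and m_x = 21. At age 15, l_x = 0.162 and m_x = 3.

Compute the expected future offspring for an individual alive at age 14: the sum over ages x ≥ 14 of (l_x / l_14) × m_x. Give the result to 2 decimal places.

l_14 = 0.287. Conditional survival from age 14 to x is l_x / l_14.
  x=14: (0.287/0.287) × 21 = 21.0000
  x=15: (0.162/0.287) × 3 = 1.6934
Sum = 21.0000 + 1.6934 = 22.6934

22.69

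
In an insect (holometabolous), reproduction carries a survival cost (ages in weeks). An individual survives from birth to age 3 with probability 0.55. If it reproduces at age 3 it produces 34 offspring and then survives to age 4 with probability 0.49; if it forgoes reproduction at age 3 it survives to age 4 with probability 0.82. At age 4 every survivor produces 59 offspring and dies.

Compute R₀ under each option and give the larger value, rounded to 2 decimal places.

breed at age 3: R₀ = 0.55 × (34 + 0.49 × 59) = 0.55 × 62.9100 = 34.6005
delay to age 4: R₀ = 0.55 × (0.82 × 59) = 0.55 × 48.3800 = 26.6090
Higher: breed at age 3 (34.6005).

34.60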